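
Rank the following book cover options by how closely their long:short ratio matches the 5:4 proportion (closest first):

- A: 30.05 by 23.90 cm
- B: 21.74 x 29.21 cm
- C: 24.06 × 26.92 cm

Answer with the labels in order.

Ratios: A = 30.05 / 23.90 ≈ 1.257; B = 29.21 / 21.74 ≈ 1.344; C = 26.92 / 24.06 ≈ 1.119.
|Δ from 1.250|: A 0.007; B 0.094; C 0.131.

A, B, C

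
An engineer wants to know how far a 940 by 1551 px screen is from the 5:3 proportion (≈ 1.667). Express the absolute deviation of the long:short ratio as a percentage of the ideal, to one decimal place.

Ratio = 1551 / 940 ≈ 1.6500.
Ideal 5:3 ≈ 1.6667. |1.6500 − 1.6667| / 1.6667 ≈ 1.00% → 1.0%.

1.0%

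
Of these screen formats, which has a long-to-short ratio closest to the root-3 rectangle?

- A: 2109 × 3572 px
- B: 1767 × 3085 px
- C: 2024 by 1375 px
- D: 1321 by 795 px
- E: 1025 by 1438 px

Target root-3 ≈ 1.732.
A: 1.694 (Δ0.038)  B: 1.746 (Δ0.014)  C: 1.472 (Δ0.260)  D: 1.662 (Δ0.070)  E: 1.403 (Δ0.329)

B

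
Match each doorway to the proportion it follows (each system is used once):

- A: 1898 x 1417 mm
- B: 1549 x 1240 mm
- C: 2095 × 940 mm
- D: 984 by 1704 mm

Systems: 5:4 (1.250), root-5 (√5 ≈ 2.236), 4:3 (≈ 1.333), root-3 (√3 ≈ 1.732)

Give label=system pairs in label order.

Ratios: A ≈ 1.339; B ≈ 1.249; C ≈ 2.229; D ≈ 1.732.
Targets: 5:4 ≈ 1.250; root-5 ≈ 2.236; 4:3 ≈ 1.333; root-3 ≈ 1.732.

A=4:3, B=5:4, C=root-5, D=root-3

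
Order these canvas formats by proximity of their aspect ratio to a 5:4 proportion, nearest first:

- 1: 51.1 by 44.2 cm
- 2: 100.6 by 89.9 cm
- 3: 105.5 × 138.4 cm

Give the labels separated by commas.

Ratios: 1 = 51.1 / 44.2 ≈ 1.156; 2 = 100.6 / 89.9 ≈ 1.119; 3 = 138.4 / 105.5 ≈ 1.312.
|Δ from 1.250|: 1 0.094; 2 0.131; 3 0.062.

3, 1, 2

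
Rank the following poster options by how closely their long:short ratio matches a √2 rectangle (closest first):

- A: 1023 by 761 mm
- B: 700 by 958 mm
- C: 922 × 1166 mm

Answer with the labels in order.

B, A, C

A: 1023/761 ≈ 1.344 → |1.344 − 1.414| = 0.070
B: 958/700 ≈ 1.369 → |1.369 − 1.414| = 0.045
C: 1166/922 ≈ 1.265 → |1.265 − 1.414| = 0.149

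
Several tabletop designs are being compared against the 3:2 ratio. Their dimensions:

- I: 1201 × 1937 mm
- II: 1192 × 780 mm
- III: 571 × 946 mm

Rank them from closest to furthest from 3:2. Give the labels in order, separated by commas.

II, I, III

I: 1937/1201 ≈ 1.613 → |1.613 − 1.500| = 0.113
II: 1192/780 ≈ 1.528 → |1.528 − 1.500| = 0.028
III: 946/571 ≈ 1.657 → |1.657 − 1.500| = 0.157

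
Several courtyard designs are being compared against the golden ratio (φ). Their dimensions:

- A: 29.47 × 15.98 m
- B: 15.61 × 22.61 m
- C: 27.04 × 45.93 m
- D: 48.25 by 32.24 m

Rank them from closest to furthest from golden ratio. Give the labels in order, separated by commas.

C, D, B, A

A: 29.47/15.98 ≈ 1.844 → |1.844 − 1.618| = 0.226
B: 22.61/15.61 ≈ 1.448 → |1.448 − 1.618| = 0.170
C: 45.93/27.04 ≈ 1.699 → |1.699 − 1.618| = 0.081
D: 48.25/32.24 ≈ 1.497 → |1.497 − 1.618| = 0.121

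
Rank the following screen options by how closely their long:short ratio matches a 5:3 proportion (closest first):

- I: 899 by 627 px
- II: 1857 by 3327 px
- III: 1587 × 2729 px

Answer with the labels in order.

I: 899/627 ≈ 1.434 → |1.434 − 1.667| = 0.233
II: 3327/1857 ≈ 1.792 → |1.792 − 1.667| = 0.125
III: 2729/1587 ≈ 1.720 → |1.720 − 1.667| = 0.053

III, II, I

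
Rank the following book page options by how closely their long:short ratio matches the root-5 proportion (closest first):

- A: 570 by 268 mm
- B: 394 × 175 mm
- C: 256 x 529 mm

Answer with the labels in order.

B, A, C

A: 570/268 ≈ 2.127 → |2.127 − 2.236| = 0.109
B: 394/175 ≈ 2.251 → |2.251 − 2.236| = 0.015
C: 529/256 ≈ 2.066 → |2.066 − 2.236| = 0.170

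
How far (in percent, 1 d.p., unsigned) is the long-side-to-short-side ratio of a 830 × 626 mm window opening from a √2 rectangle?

6.2%

Ratio = 830 / 626 ≈ 1.3259.
Ideal root-2 ≈ 1.4142. |1.3259 − 1.4142| / 1.4142 ≈ 6.24% → 6.2%.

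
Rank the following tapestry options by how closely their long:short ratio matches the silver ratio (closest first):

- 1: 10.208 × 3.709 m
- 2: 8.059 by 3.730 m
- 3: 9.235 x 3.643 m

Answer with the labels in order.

Ratios: 1 = 10.208 / 3.709 ≈ 2.752; 2 = 8.059 / 3.730 ≈ 2.161; 3 = 9.235 / 3.643 ≈ 2.535.
|Δ from 2.414|: 1 0.338; 2 0.253; 3 0.121.

3, 2, 1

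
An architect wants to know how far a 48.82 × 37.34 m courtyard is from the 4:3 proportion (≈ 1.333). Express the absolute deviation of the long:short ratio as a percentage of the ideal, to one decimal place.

1.9%

Ratio = 48.82 / 37.34 ≈ 1.3074.
Ideal 4:3 ≈ 1.3333. |1.3074 − 1.3333| / 1.3333 ≈ 1.94% → 1.9%.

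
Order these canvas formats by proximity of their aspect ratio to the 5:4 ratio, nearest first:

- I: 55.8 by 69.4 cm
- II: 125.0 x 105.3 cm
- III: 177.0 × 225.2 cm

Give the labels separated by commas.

I, III, II

I: 69.4/55.8 ≈ 1.244 → |1.244 − 1.250| = 0.006
II: 125.0/105.3 ≈ 1.187 → |1.187 − 1.250| = 0.063
III: 225.2/177.0 ≈ 1.272 → |1.272 − 1.250| = 0.022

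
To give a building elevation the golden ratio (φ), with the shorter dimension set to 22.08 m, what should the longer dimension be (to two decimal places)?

35.73 m

golden ratio ≈ 1.61803.
Longer side = 22.08 × 1.61803 ≈ 35.7261 → 35.73 m.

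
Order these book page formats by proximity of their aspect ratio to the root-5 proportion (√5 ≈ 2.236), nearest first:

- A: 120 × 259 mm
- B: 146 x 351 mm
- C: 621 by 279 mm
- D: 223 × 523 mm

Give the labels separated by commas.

Ratios: A = 259 / 120 ≈ 2.158; B = 351 / 146 ≈ 2.404; C = 621 / 279 ≈ 2.226; D = 523 / 223 ≈ 2.345.
|Δ from 2.236|: A 0.078; B 0.168; C 0.010; D 0.109.

C, A, D, B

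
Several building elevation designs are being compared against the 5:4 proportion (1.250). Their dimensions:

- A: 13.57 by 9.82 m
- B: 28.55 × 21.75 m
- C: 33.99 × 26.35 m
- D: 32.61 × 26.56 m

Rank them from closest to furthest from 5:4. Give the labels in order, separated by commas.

Ratios: A = 13.57 / 9.82 ≈ 1.382; B = 28.55 / 21.75 ≈ 1.313; C = 33.99 / 26.35 ≈ 1.290; D = 32.61 / 26.56 ≈ 1.228.
|Δ from 1.250|: A 0.132; B 0.063; C 0.040; D 0.022.

D, C, B, A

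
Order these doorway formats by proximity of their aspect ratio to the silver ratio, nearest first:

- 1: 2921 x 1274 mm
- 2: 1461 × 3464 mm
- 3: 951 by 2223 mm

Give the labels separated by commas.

Ratios: 1 = 2921 / 1274 ≈ 2.293; 2 = 3464 / 1461 ≈ 2.371; 3 = 2223 / 951 ≈ 2.338.
|Δ from 2.414|: 1 0.121; 2 0.043; 3 0.076.

2, 3, 1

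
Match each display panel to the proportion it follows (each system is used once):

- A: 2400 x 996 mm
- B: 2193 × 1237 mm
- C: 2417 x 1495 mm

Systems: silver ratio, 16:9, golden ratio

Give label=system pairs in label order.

Ratios: A ≈ 2.410; B ≈ 1.773; C ≈ 1.617.
Targets: silver ratio ≈ 2.414; 16:9 ≈ 1.778; golden ratio ≈ 1.618.

A=silver ratio, B=16:9, C=golden ratio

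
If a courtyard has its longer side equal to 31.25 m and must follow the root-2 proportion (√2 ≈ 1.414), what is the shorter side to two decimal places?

22.10 m

root-2 ≈ 1.41421.
Shorter side = 31.25 ÷ 1.41421 ≈ 22.0971 → 22.10 m.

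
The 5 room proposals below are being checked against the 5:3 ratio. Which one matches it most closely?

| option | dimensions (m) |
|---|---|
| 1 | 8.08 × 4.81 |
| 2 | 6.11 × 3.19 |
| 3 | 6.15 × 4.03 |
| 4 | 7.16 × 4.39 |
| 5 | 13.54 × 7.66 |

Target 5:3 ≈ 1.667.
1: 1.680 (Δ0.013)  2: 1.915 (Δ0.248)  3: 1.526 (Δ0.141)  4: 1.631 (Δ0.036)  5: 1.768 (Δ0.101)

1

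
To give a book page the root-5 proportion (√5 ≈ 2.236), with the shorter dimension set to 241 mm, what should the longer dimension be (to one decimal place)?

538.9 mm

root-5 ≈ 2.23607.
Longer side = 241 × 2.23607 ≈ 538.893 → 538.9 mm.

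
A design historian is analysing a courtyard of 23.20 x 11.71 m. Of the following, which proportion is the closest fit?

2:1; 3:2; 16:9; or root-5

Ratio = 23.20 / 11.71 ≈ 1.981.
Distances: 2:1 2.000 (Δ 0.019); 3:2 1.500 (Δ 0.481); 16:9 1.778 (Δ 0.203); root-5 2.236 (Δ 0.255).

2:1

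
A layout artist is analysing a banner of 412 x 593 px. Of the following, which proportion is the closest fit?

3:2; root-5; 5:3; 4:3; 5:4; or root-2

root-2

593/412 ≈ 1.439. Nearest candidates are root-2 (1.414, off by 0.025) and 3:2 (1.500, off by 0.061).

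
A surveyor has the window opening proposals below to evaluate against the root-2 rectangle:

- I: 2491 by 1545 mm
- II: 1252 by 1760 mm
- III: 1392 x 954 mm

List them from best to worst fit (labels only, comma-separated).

I: 2491/1545 ≈ 1.612 → |1.612 − 1.414| = 0.198
II: 1760/1252 ≈ 1.406 → |1.406 − 1.414| = 0.008
III: 1392/954 ≈ 1.459 → |1.459 − 1.414| = 0.045

II, III, I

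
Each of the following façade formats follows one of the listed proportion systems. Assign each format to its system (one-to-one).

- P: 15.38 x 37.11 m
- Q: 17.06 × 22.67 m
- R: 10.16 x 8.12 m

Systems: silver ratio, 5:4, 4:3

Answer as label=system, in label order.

P=silver ratio, Q=4:3, R=5:4

Ratios: P ≈ 2.413; Q ≈ 1.329; R ≈ 1.251.
Targets: silver ratio ≈ 2.414; 5:4 ≈ 1.250; 4:3 ≈ 1.333.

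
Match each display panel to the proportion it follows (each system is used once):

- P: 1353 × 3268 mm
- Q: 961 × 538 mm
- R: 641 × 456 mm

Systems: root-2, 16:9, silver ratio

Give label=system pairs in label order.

Ratios: P ≈ 2.415; Q ≈ 1.786; R ≈ 1.406.
Targets: root-2 ≈ 1.414; 16:9 ≈ 1.778; silver ratio ≈ 2.414.

P=silver ratio, Q=16:9, R=root-2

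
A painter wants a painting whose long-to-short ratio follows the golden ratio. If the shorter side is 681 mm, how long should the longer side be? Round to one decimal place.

golden ratio ≈ 1.61803.
Longer side = 681 × 1.61803 ≈ 1101.878 → 1101.9 mm.

1101.9 mm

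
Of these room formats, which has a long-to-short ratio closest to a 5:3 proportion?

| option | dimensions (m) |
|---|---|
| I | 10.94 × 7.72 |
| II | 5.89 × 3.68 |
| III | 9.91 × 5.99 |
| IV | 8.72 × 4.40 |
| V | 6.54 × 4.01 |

Ratios (long/short): I ≈ 1.417; II ≈ 1.601; III ≈ 1.654; IV ≈ 1.982; V ≈ 1.631.
5:3 ≈ 1.667; option III is nearest (Δ 0.013).

III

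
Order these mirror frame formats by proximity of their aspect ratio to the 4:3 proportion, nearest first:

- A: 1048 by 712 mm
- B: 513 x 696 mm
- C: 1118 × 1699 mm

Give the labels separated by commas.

B, A, C

A: 1048/712 ≈ 1.472 → |1.472 − 1.333| = 0.139
B: 696/513 ≈ 1.357 → |1.357 − 1.333| = 0.024
C: 1699/1118 ≈ 1.520 → |1.520 − 1.333| = 0.187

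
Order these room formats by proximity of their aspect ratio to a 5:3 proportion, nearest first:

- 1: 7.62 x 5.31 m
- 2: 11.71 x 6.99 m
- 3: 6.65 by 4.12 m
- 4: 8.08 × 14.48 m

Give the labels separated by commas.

1: 7.62/5.31 ≈ 1.435 → |1.435 − 1.667| = 0.232
2: 11.71/6.99 ≈ 1.675 → |1.675 − 1.667| = 0.008
3: 6.65/4.12 ≈ 1.614 → |1.614 − 1.667| = 0.053
4: 14.48/8.08 ≈ 1.792 → |1.792 − 1.667| = 0.125

2, 3, 4, 1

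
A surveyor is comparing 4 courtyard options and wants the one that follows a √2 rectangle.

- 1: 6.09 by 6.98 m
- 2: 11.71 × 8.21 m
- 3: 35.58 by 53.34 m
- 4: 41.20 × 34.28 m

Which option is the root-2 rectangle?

Target root-2 ≈ 1.414.
1: 1.146 (Δ0.268)  2: 1.426 (Δ0.012)  3: 1.499 (Δ0.085)  4: 1.202 (Δ0.212)

2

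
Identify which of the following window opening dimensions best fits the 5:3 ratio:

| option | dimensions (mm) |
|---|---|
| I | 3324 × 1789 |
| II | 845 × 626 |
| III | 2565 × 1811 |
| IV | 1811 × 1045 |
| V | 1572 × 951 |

V

Target 5:3 ≈ 1.667.
I: 1.858 (Δ0.191)  II: 1.350 (Δ0.317)  III: 1.416 (Δ0.251)  IV: 1.733 (Δ0.066)  V: 1.653 (Δ0.014)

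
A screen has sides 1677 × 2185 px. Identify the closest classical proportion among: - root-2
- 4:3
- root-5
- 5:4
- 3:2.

2185/1677 ≈ 1.303. Nearest candidates are 4:3 (1.333, off by 0.030) and 5:4 (1.250, off by 0.053).

4:3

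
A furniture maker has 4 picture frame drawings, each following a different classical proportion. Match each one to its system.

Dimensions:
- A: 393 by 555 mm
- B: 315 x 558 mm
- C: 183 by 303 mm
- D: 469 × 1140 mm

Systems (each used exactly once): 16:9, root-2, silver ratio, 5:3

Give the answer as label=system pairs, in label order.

A=root-2, B=16:9, C=5:3, D=silver ratio

Ratios: A ≈ 1.412; B ≈ 1.771; C ≈ 1.656; D ≈ 2.431.
Targets: 16:9 ≈ 1.778; root-2 ≈ 1.414; silver ratio ≈ 2.414; 5:3 ≈ 1.667.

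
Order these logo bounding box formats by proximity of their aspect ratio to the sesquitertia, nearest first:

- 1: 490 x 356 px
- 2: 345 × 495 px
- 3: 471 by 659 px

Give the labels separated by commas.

Ratios: 1 = 490 / 356 ≈ 1.376; 2 = 495 / 345 ≈ 1.435; 3 = 659 / 471 ≈ 1.399.
|Δ from 1.333|: 1 0.043; 2 0.102; 3 0.066.

1, 3, 2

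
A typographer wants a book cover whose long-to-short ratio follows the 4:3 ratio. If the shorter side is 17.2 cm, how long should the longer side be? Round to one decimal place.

22.9 cm

4:3 ≈ 1.33333.
Longer side = 17.2 × 1.33333 ≈ 22.933 → 22.9 cm.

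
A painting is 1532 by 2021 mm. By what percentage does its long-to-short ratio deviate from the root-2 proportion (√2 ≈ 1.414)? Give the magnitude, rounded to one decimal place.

Ratio = 2021 / 1532 ≈ 1.3192.
Ideal root-2 ≈ 1.4142. |1.3192 − 1.4142| / 1.4142 ≈ 6.72% → 6.7%.

6.7%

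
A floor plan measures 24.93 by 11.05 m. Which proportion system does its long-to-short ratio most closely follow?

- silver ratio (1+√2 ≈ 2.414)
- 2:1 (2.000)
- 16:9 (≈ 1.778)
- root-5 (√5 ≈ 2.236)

Ratio = 24.93 / 11.05 ≈ 2.256.
Distances: silver ratio 2.414 (Δ 0.158); 2:1 2.000 (Δ 0.256); 16:9 1.778 (Δ 0.478); root-5 2.236 (Δ 0.020).

root-5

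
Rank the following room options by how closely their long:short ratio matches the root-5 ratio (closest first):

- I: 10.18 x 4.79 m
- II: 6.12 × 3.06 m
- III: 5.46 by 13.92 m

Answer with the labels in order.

I, II, III

Ratios: I = 10.18 / 4.79 ≈ 2.125; II = 6.12 / 3.06 ≈ 2.000; III = 13.92 / 5.46 ≈ 2.549.
|Δ from 2.236|: I 0.111; II 0.236; III 0.313.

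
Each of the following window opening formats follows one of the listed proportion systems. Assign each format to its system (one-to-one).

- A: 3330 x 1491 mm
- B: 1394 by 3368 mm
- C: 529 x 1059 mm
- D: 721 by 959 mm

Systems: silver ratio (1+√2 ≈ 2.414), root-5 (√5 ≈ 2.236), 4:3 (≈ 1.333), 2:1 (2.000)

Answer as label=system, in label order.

A=root-5, B=silver ratio, C=2:1, D=4:3

A = 3330/1491 ≈ 2.233 → root-5 (2.236)
B = 3368/1394 ≈ 2.416 → silver ratio (2.414)
C = 1059/529 ≈ 2.002 → 2:1 (2.000)
D = 959/721 ≈ 1.330 → 4:3 (1.333)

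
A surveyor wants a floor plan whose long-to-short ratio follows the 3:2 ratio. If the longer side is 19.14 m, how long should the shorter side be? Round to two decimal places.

12.76 m

3:2 = 1.50000.
Shorter side = 19.14 ÷ 1.50000 ≈ 12.7600 → 12.76 m.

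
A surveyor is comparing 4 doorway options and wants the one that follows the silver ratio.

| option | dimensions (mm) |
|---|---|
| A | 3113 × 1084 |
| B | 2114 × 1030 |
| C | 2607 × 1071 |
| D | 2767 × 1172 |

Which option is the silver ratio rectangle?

C

Target silver ratio ≈ 2.414.
A: 2.872 (Δ0.458)  B: 2.052 (Δ0.362)  C: 2.434 (Δ0.020)  D: 2.361 (Δ0.053)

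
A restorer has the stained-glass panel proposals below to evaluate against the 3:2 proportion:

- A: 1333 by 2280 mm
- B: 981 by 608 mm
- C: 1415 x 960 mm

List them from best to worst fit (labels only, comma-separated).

A: 2280/1333 ≈ 1.710 → |1.710 − 1.500| = 0.210
B: 981/608 ≈ 1.613 → |1.613 − 1.500| = 0.113
C: 1415/960 ≈ 1.474 → |1.474 − 1.500| = 0.026

C, B, A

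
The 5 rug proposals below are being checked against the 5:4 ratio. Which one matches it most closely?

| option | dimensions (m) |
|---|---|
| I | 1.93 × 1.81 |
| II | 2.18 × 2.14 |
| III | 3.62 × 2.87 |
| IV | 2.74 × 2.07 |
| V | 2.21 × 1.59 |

III

Ratios (long/short): I ≈ 1.066; II ≈ 1.019; III ≈ 1.261; IV ≈ 1.324; V ≈ 1.390.
5:4 ≈ 1.250; option III is nearest (Δ 0.011).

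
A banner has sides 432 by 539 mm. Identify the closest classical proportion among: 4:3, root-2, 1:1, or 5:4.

539/432 ≈ 1.248. Nearest candidates are 5:4 (1.250, off by 0.002) and 4:3 (1.333, off by 0.085).

5:4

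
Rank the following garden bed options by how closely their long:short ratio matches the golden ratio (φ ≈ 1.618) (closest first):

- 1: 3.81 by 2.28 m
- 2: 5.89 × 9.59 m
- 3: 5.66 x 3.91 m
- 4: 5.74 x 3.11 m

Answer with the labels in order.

Ratios: 1 = 3.81 / 2.28 ≈ 1.671; 2 = 9.59 / 5.89 ≈ 1.628; 3 = 5.66 / 3.91 ≈ 1.448; 4 = 5.74 / 3.11 ≈ 1.846.
|Δ from 1.618|: 1 0.053; 2 0.010; 3 0.170; 4 0.228.

2, 1, 3, 4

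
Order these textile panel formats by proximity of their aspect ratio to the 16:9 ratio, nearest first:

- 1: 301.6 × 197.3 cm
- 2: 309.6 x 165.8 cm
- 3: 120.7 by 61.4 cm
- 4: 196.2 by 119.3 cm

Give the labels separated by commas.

Ratios: 1 = 301.6 / 197.3 ≈ 1.529; 2 = 309.6 / 165.8 ≈ 1.867; 3 = 120.7 / 61.4 ≈ 1.966; 4 = 196.2 / 119.3 ≈ 1.645.
|Δ from 1.778|: 1 0.249; 2 0.089; 3 0.188; 4 0.133.

2, 4, 3, 1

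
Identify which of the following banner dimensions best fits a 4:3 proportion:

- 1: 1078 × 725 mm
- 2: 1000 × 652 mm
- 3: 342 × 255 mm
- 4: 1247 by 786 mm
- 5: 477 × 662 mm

3

Ratios (long/short): 1 ≈ 1.487; 2 ≈ 1.534; 3 ≈ 1.341; 4 ≈ 1.587; 5 ≈ 1.388.
4:3 ≈ 1.333; option 3 is nearest (Δ 0.008).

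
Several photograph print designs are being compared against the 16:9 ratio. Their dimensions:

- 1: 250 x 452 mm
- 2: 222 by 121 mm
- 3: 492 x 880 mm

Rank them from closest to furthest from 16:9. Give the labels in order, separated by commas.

1: 452/250 ≈ 1.808 → |1.808 − 1.778| = 0.030
2: 222/121 ≈ 1.835 → |1.835 − 1.778| = 0.057
3: 880/492 ≈ 1.789 → |1.789 − 1.778| = 0.011

3, 1, 2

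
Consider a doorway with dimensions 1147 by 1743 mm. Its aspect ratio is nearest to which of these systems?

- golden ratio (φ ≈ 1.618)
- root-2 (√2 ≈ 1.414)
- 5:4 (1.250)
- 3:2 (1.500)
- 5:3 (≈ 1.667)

Ratio = 1743 / 1147 ≈ 1.520.
Distances: golden ratio 1.618 (Δ 0.098); root-2 1.414 (Δ 0.106); 5:4 1.250 (Δ 0.270); 3:2 1.500 (Δ 0.020); 5:3 1.667 (Δ 0.147).

3:2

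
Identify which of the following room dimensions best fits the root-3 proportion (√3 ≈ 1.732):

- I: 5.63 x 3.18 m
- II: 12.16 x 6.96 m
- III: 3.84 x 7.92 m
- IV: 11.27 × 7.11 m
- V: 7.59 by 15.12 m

II

Target root-3 ≈ 1.732.
I: 1.770 (Δ0.038)  II: 1.747 (Δ0.015)  III: 2.062 (Δ0.330)  IV: 1.585 (Δ0.147)  V: 1.992 (Δ0.260)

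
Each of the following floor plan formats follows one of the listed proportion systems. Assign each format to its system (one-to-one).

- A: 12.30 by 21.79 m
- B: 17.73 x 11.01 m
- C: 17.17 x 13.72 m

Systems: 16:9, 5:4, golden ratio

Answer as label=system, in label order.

A=16:9, B=golden ratio, C=5:4

Ratios: A ≈ 1.772; B ≈ 1.610; C ≈ 1.251.
Targets: 16:9 ≈ 1.778; 5:4 ≈ 1.250; golden ratio ≈ 1.618.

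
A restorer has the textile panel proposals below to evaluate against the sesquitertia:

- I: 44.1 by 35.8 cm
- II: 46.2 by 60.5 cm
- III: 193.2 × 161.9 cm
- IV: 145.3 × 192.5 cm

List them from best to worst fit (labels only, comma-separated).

IV, II, I, III

I: 44.1/35.8 ≈ 1.232 → |1.232 − 1.333| = 0.101
II: 60.5/46.2 ≈ 1.310 → |1.310 − 1.333| = 0.023
III: 193.2/161.9 ≈ 1.193 → |1.193 − 1.333| = 0.140
IV: 192.5/145.3 ≈ 1.325 → |1.325 − 1.333| = 0.008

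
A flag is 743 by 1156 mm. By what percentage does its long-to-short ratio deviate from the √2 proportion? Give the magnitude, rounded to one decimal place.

10.0%

Ratio = 1156 / 743 ≈ 1.5559.
Ideal root-2 ≈ 1.4142. |1.5559 − 1.4142| / 1.4142 ≈ 10.02% → 10.0%.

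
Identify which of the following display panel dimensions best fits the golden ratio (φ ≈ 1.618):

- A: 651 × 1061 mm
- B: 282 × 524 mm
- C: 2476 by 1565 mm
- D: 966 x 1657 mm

A

Target golden ratio ≈ 1.618.
A: 1.630 (Δ0.012)  B: 1.858 (Δ0.240)  C: 1.582 (Δ0.036)  D: 1.715 (Δ0.097)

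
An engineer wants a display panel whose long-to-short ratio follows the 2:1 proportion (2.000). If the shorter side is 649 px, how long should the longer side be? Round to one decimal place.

2:1 = 2.00000.
Longer side = 649 × 2.00000 ≈ 1298.000 → 1298.0 px.

1298.0 px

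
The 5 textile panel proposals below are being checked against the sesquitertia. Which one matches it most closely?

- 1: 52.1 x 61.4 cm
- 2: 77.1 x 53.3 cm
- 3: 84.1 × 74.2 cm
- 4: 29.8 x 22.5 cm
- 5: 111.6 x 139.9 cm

4

Target 4:3 ≈ 1.333.
1: 1.179 (Δ0.154)  2: 1.447 (Δ0.114)  3: 1.133 (Δ0.200)  4: 1.324 (Δ0.009)  5: 1.254 (Δ0.079)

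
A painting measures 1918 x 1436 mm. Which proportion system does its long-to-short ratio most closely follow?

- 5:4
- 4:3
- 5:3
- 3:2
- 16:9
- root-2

4:3

1918/1436 ≈ 1.336. Nearest candidates are 4:3 (1.333, off by 0.003) and root-2 (1.414, off by 0.078).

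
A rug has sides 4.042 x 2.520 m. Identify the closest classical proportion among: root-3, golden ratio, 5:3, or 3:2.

Ratio = 4.042 / 2.520 ≈ 1.604.
Distances: root-3 1.732 (Δ 0.128); golden ratio 1.618 (Δ 0.014); 5:3 1.667 (Δ 0.063); 3:2 1.500 (Δ 0.104).

golden ratio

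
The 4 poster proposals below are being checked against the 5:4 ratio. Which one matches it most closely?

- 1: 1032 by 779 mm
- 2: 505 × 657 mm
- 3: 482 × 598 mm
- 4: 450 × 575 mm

3

Ratios (long/short): 1 ≈ 1.325; 2 ≈ 1.301; 3 ≈ 1.241; 4 ≈ 1.278.
5:4 ≈ 1.250; option 3 is nearest (Δ 0.009).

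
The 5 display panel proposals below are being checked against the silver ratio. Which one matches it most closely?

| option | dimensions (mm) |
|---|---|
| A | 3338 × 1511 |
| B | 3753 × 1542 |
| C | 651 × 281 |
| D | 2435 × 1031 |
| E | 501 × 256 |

B

Ratios (long/short): A ≈ 2.209; B ≈ 2.434; C ≈ 2.317; D ≈ 2.362; E ≈ 1.957.
silver ratio ≈ 2.414; option B is nearest (Δ 0.020).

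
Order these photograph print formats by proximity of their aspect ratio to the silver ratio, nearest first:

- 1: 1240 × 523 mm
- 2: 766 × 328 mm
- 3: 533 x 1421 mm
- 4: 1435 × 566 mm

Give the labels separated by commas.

Ratios: 1 = 1240 / 523 ≈ 2.371; 2 = 766 / 328 ≈ 2.335; 3 = 1421 / 533 ≈ 2.666; 4 = 1435 / 566 ≈ 2.535.
|Δ from 2.414|: 1 0.043; 2 0.079; 3 0.252; 4 0.121.

1, 2, 4, 3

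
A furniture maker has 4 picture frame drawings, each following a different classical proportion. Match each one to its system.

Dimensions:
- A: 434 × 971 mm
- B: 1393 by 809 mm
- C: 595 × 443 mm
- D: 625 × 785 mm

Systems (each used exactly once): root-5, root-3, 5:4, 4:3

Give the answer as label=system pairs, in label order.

A=root-5, B=root-3, C=4:3, D=5:4

Ratios: A ≈ 2.237; B ≈ 1.722; C ≈ 1.343; D ≈ 1.256.
Targets: root-5 ≈ 2.236; root-3 ≈ 1.732; 5:4 ≈ 1.250; 4:3 ≈ 1.333.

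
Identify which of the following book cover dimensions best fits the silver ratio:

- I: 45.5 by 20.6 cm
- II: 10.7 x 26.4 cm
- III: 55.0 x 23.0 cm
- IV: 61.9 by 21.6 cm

Ratios (long/short): I ≈ 2.209; II ≈ 2.467; III ≈ 2.391; IV ≈ 2.866.
silver ratio ≈ 2.414; option III is nearest (Δ 0.023).

III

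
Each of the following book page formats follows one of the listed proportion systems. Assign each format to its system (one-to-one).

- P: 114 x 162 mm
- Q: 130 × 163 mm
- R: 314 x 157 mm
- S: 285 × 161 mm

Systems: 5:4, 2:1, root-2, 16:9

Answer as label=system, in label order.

P=root-2, Q=5:4, R=2:1, S=16:9

Ratios: P ≈ 1.421; Q ≈ 1.254; R ≈ 2.000; S ≈ 1.770.
Targets: 5:4 ≈ 1.250; 2:1 ≈ 2.000; root-2 ≈ 1.414; 16:9 ≈ 1.778.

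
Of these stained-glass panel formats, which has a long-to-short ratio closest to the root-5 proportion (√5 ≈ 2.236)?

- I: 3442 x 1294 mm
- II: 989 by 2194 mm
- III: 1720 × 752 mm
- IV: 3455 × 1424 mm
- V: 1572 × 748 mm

II

Ratios (long/short): I ≈ 2.660; II ≈ 2.218; III ≈ 2.287; IV ≈ 2.426; V ≈ 2.102.
root-5 ≈ 2.236; option II is nearest (Δ 0.018).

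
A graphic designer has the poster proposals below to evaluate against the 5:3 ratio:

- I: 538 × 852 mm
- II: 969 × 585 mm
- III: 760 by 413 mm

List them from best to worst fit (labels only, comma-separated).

II, I, III

I: 852/538 ≈ 1.584 → |1.584 − 1.667| = 0.083
II: 969/585 ≈ 1.656 → |1.656 − 1.667| = 0.011
III: 760/413 ≈ 1.840 → |1.840 − 1.667| = 0.173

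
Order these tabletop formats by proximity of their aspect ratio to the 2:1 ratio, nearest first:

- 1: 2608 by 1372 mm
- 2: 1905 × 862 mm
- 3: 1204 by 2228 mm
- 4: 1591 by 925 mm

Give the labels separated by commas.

1: 2608/1372 ≈ 1.901 → |1.901 − 2.000| = 0.099
2: 1905/862 ≈ 2.210 → |2.210 − 2.000| = 0.210
3: 2228/1204 ≈ 1.850 → |1.850 − 2.000| = 0.150
4: 1591/925 ≈ 1.720 → |1.720 − 2.000| = 0.280

1, 3, 2, 4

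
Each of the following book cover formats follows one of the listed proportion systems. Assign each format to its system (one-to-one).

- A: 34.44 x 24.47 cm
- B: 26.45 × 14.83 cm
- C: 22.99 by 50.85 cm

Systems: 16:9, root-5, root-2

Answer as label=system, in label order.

Ratios: A ≈ 1.407; B ≈ 1.784; C ≈ 2.212.
Targets: 16:9 ≈ 1.778; root-5 ≈ 2.236; root-2 ≈ 1.414.

A=root-2, B=16:9, C=root-5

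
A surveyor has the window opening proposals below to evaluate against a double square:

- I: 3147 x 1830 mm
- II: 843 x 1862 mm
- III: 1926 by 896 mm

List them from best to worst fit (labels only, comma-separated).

III, II, I

I: 3147/1830 ≈ 1.720 → |1.720 − 2.000| = 0.280
II: 1862/843 ≈ 2.209 → |2.209 − 2.000| = 0.209
III: 1926/896 ≈ 2.150 → |2.150 − 2.000| = 0.150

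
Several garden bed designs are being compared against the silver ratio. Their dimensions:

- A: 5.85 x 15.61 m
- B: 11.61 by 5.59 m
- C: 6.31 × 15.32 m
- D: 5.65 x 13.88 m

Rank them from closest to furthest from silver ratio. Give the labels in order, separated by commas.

A: 15.61/5.85 ≈ 2.668 → |2.668 − 2.414| = 0.254
B: 11.61/5.59 ≈ 2.077 → |2.077 − 2.414| = 0.337
C: 15.32/6.31 ≈ 2.428 → |2.428 − 2.414| = 0.014
D: 13.88/5.65 ≈ 2.457 → |2.457 − 2.414| = 0.043

C, D, A, B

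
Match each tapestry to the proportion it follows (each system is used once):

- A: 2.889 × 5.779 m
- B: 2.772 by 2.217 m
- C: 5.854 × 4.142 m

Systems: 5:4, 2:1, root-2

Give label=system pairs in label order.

A = 5.779/2.889 ≈ 2.000 → 2:1 (2.000)
B = 2.772/2.217 ≈ 1.250 → 5:4 (1.250)
C = 5.854/4.142 ≈ 1.413 → root-2 (1.414)

A=2:1, B=5:4, C=root-2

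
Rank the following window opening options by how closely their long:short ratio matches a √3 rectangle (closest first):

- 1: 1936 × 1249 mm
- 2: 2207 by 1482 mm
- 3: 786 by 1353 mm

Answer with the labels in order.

3, 1, 2

Ratios: 1 = 1936 / 1249 ≈ 1.550; 2 = 2207 / 1482 ≈ 1.489; 3 = 1353 / 786 ≈ 1.721.
|Δ from 1.732|: 1 0.182; 2 0.243; 3 0.011.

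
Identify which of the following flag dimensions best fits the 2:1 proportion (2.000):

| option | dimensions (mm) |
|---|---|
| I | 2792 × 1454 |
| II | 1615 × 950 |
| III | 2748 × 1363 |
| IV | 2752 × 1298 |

III

Target 2:1 ≈ 2.000.
I: 1.920 (Δ0.080)  II: 1.700 (Δ0.300)  III: 2.016 (Δ0.016)  IV: 2.120 (Δ0.120)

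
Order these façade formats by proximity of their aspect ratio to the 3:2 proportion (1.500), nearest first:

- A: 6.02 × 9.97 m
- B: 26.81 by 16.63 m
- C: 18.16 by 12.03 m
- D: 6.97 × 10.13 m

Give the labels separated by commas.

A: 9.97/6.02 ≈ 1.656 → |1.656 − 1.500| = 0.156
B: 26.81/16.63 ≈ 1.612 → |1.612 − 1.500| = 0.112
C: 18.16/12.03 ≈ 1.510 → |1.510 − 1.500| = 0.010
D: 10.13/6.97 ≈ 1.453 → |1.453 − 1.500| = 0.047

C, D, B, A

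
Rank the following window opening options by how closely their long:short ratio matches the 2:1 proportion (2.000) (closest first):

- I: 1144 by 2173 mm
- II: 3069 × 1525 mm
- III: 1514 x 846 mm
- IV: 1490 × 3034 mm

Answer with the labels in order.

Ratios: I = 2173 / 1144 ≈ 1.899; II = 3069 / 1525 ≈ 2.012; III = 1514 / 846 ≈ 1.790; IV = 3034 / 1490 ≈ 2.036.
|Δ from 2.000|: I 0.101; II 0.012; III 0.210; IV 0.036.

II, IV, I, III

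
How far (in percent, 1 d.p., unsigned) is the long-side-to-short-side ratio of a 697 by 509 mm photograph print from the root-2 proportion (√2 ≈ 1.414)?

Ratio = 697 / 509 ≈ 1.3694.
Ideal root-2 ≈ 1.4142. |1.3694 − 1.4142| / 1.4142 ≈ 3.17% → 3.2%.

3.2%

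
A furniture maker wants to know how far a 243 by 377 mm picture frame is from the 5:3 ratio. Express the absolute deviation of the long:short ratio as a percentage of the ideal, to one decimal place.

6.9%

Ratio = 377 / 243 ≈ 1.5514.
Ideal 5:3 ≈ 1.6667. |1.5514 − 1.6667| / 1.6667 ≈ 6.92% → 6.9%.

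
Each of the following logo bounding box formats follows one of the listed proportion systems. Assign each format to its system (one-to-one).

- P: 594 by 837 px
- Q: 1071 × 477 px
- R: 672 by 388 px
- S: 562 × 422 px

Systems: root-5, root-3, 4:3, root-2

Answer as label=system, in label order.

P=root-2, Q=root-5, R=root-3, S=4:3

P = 837/594 ≈ 1.409 → root-2 (1.414)
Q = 1071/477 ≈ 2.245 → root-5 (2.236)
R = 672/388 ≈ 1.732 → root-3 (1.732)
S = 562/422 ≈ 1.332 → 4:3 (1.333)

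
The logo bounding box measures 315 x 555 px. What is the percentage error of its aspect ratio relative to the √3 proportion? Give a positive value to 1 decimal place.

1.7%

Ratio = 555 / 315 ≈ 1.7619.
Ideal root-3 ≈ 1.7321. |1.7619 − 1.7321| / 1.7321 ≈ 1.72% → 1.7%.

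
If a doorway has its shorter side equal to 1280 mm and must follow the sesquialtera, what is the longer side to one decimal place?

3:2 = 1.50000.
Longer side = 1280 × 1.50000 ≈ 1920.000 → 1920.0 mm.

1920.0 mm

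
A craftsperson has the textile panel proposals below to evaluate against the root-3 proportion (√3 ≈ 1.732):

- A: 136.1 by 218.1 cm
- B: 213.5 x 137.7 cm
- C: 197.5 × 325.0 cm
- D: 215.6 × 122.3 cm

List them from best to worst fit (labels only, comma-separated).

A: 218.1/136.1 ≈ 1.602 → |1.602 − 1.732| = 0.130
B: 213.5/137.7 ≈ 1.550 → |1.550 − 1.732| = 0.182
C: 325.0/197.5 ≈ 1.646 → |1.646 − 1.732| = 0.086
D: 215.6/122.3 ≈ 1.763 → |1.763 − 1.732| = 0.031

D, C, A, B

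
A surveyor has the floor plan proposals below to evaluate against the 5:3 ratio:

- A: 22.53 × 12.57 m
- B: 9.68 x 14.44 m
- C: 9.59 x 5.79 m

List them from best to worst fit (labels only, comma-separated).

Ratios: A = 22.53 / 12.57 ≈ 1.792; B = 14.44 / 9.68 ≈ 1.492; C = 9.59 / 5.79 ≈ 1.656.
|Δ from 1.667|: A 0.125; B 0.175; C 0.011.

C, A, B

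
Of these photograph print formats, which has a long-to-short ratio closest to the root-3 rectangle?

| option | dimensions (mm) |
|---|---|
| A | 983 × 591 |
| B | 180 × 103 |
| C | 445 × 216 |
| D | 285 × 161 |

B

Ratios (long/short): A ≈ 1.663; B ≈ 1.748; C ≈ 2.060; D ≈ 1.770.
root-3 ≈ 1.732; option B is nearest (Δ 0.016).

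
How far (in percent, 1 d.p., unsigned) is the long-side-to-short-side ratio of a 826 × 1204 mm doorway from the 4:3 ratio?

Ratio = 1204 / 826 ≈ 1.4576.
Ideal 4:3 ≈ 1.3333. |1.4576 − 1.3333| / 1.3333 ≈ 9.32% → 9.3%.

9.3%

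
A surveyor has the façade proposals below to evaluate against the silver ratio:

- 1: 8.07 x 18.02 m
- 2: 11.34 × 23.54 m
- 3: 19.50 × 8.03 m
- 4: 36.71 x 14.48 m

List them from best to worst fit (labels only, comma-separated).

Ratios: 1 = 18.02 / 8.07 ≈ 2.233; 2 = 23.54 / 11.34 ≈ 2.076; 3 = 19.50 / 8.03 ≈ 2.428; 4 = 36.71 / 14.48 ≈ 2.535.
|Δ from 2.414|: 1 0.181; 2 0.338; 3 0.014; 4 0.121.

3, 4, 1, 2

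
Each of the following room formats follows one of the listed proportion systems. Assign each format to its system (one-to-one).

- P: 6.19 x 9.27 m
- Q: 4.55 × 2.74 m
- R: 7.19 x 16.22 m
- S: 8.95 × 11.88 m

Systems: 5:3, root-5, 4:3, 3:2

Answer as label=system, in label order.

Ratios: P ≈ 1.498; Q ≈ 1.661; R ≈ 2.256; S ≈ 1.327.
Targets: 5:3 ≈ 1.667; root-5 ≈ 2.236; 4:3 ≈ 1.333; 3:2 ≈ 1.500.

P=3:2, Q=5:3, R=root-5, S=4:3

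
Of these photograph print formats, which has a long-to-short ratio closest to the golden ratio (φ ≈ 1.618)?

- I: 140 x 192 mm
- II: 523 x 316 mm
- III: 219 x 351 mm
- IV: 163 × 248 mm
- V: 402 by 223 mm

III

Target golden ratio ≈ 1.618.
I: 1.371 (Δ0.247)  II: 1.655 (Δ0.037)  III: 1.603 (Δ0.015)  IV: 1.521 (Δ0.097)  V: 1.803 (Δ0.185)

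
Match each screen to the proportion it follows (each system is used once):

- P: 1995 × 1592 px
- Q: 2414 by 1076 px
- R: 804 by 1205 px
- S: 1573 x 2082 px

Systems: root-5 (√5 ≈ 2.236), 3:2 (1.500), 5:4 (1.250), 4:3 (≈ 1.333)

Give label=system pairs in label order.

P=5:4, Q=root-5, R=3:2, S=4:3

Ratios: P ≈ 1.253; Q ≈ 2.243; R ≈ 1.499; S ≈ 1.324.
Targets: root-5 ≈ 2.236; 3:2 ≈ 1.500; 5:4 ≈ 1.250; 4:3 ≈ 1.333.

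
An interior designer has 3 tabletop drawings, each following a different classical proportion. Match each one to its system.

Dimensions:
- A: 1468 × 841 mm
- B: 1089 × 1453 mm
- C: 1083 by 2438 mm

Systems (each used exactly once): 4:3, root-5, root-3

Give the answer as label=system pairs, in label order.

A=root-3, B=4:3, C=root-5

Ratios: A ≈ 1.746; B ≈ 1.334; C ≈ 2.251.
Targets: 4:3 ≈ 1.333; root-5 ≈ 2.236; root-3 ≈ 1.732.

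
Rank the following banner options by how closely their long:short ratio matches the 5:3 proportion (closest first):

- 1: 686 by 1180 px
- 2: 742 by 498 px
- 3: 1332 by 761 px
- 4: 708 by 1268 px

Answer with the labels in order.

1, 3, 4, 2

Ratios: 1 = 1180 / 686 ≈ 1.720; 2 = 742 / 498 ≈ 1.490; 3 = 1332 / 761 ≈ 1.750; 4 = 1268 / 708 ≈ 1.791.
|Δ from 1.667|: 1 0.053; 2 0.177; 3 0.083; 4 0.124.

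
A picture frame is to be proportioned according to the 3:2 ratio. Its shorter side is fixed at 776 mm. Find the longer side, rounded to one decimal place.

1164.0 mm

3:2 = 1.50000.
Longer side = 776 × 1.50000 ≈ 1164.000 → 1164.0 mm.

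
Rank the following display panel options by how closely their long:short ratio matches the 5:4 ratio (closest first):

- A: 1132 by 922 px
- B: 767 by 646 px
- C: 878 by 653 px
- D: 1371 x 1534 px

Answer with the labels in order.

A: 1132/922 ≈ 1.228 → |1.228 − 1.250| = 0.022
B: 767/646 ≈ 1.187 → |1.187 − 1.250| = 0.063
C: 878/653 ≈ 1.345 → |1.345 − 1.250| = 0.095
D: 1534/1371 ≈ 1.119 → |1.119 − 1.250| = 0.131

A, B, C, D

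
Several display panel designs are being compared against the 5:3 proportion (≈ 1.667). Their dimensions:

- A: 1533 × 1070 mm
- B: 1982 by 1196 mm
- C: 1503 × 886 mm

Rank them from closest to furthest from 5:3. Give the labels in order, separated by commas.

A: 1533/1070 ≈ 1.433 → |1.433 − 1.667| = 0.234
B: 1982/1196 ≈ 1.657 → |1.657 − 1.667| = 0.010
C: 1503/886 ≈ 1.696 → |1.696 − 1.667| = 0.029

B, C, A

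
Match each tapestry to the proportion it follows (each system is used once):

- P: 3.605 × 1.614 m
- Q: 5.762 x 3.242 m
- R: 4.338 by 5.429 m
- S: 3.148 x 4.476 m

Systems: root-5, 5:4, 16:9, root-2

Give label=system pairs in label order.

Ratios: P ≈ 2.234; Q ≈ 1.777; R ≈ 1.251; S ≈ 1.422.
Targets: root-5 ≈ 2.236; 5:4 ≈ 1.250; 16:9 ≈ 1.778; root-2 ≈ 1.414.

P=root-5, Q=16:9, R=5:4, S=root-2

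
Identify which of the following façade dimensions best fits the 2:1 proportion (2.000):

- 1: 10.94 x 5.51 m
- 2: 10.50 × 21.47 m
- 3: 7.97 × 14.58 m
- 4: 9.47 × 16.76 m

1

Ratios (long/short): 1 ≈ 1.985; 2 ≈ 2.045; 3 ≈ 1.829; 4 ≈ 1.770.
2:1 ≈ 2.000; option 1 is nearest (Δ 0.015).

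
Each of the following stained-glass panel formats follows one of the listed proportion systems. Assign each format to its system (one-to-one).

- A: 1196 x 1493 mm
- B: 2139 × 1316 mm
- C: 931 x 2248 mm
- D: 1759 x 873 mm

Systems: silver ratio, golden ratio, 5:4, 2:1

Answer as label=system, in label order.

Ratios: A ≈ 1.248; B ≈ 1.625; C ≈ 2.415; D ≈ 2.015.
Targets: silver ratio ≈ 2.414; golden ratio ≈ 1.618; 5:4 ≈ 1.250; 2:1 ≈ 2.000.

A=5:4, B=golden ratio, C=silver ratio, D=2:1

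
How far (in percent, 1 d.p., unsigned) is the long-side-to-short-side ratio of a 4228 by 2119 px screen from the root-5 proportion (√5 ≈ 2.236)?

10.8%

Ratio = 4228 / 2119 ≈ 1.9953.
Ideal root-5 ≈ 2.2361. |1.9953 − 2.2361| / 2.2361 ≈ 10.77% → 10.8%.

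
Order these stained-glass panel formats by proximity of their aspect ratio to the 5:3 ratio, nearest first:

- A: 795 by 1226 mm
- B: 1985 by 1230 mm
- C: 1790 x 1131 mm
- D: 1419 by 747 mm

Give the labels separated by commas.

B, C, A, D

A: 1226/795 ≈ 1.542 → |1.542 − 1.667| = 0.125
B: 1985/1230 ≈ 1.614 → |1.614 − 1.667| = 0.053
C: 1790/1131 ≈ 1.583 → |1.583 − 1.667| = 0.084
D: 1419/747 ≈ 1.900 → |1.900 − 1.667| = 0.233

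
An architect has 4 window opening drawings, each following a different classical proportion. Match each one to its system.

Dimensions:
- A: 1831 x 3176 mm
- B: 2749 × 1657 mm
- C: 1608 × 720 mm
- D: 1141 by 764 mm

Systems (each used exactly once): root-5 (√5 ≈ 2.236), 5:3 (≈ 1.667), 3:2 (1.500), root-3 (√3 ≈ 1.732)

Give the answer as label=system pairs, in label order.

A=root-3, B=5:3, C=root-5, D=3:2

A = 3176/1831 ≈ 1.735 → root-3 (1.732)
B = 2749/1657 ≈ 1.659 → 5:3 (1.667)
C = 1608/720 ≈ 2.233 → root-5 (2.236)
D = 1141/764 ≈ 1.493 → 3:2 (1.500)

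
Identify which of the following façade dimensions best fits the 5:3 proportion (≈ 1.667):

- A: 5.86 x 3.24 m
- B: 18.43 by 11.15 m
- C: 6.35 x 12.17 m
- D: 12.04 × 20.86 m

B

Ratios (long/short): A ≈ 1.809; B ≈ 1.653; C ≈ 1.917; D ≈ 1.733.
5:3 ≈ 1.667; option B is nearest (Δ 0.014).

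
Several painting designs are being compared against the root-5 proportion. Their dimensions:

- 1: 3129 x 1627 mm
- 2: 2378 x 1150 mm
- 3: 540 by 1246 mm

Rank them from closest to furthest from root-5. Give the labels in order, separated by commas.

1: 3129/1627 ≈ 1.923 → |1.923 − 2.236| = 0.313
2: 2378/1150 ≈ 2.068 → |2.068 − 2.236| = 0.168
3: 1246/540 ≈ 2.307 → |2.307 − 2.236| = 0.071

3, 2, 1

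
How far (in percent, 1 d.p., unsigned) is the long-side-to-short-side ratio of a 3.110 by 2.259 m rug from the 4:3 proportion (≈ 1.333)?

Ratio = 3.110 / 2.259 ≈ 1.3767.
Ideal 4:3 ≈ 1.3333. |1.3767 − 1.3333| / 1.3333 ≈ 3.26% → 3.3%.

3.3%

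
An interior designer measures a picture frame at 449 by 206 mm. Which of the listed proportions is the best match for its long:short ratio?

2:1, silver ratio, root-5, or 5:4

Ratio = 449 / 206 ≈ 2.180.
Distances: 2:1 2.000 (Δ 0.180); silver ratio 2.414 (Δ 0.234); root-5 2.236 (Δ 0.056); 5:4 1.250 (Δ 0.930).

root-5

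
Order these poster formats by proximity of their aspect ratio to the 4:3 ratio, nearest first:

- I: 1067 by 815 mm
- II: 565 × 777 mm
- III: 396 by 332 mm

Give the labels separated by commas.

I, II, III

Ratios: I = 1067 / 815 ≈ 1.309; II = 777 / 565 ≈ 1.375; III = 396 / 332 ≈ 1.193.
|Δ from 1.333|: I 0.024; II 0.042; III 0.140.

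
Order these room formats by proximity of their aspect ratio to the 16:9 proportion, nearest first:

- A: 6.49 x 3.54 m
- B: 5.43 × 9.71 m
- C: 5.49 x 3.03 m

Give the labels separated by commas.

A: 6.49/3.54 ≈ 1.833 → |1.833 − 1.778| = 0.055
B: 9.71/5.43 ≈ 1.788 → |1.788 − 1.778| = 0.010
C: 5.49/3.03 ≈ 1.812 → |1.812 − 1.778| = 0.034

B, C, A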